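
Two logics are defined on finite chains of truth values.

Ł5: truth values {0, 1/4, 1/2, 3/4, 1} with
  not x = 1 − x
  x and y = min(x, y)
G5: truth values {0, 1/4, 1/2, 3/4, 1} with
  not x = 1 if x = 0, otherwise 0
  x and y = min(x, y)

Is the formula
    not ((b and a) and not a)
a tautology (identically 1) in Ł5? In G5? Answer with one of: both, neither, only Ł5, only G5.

In Ł5: at a = 1/4, b = 1/4 the value is 3/4 — not a tautology.
In G5: every assignment gives 1 — tautology.

only G5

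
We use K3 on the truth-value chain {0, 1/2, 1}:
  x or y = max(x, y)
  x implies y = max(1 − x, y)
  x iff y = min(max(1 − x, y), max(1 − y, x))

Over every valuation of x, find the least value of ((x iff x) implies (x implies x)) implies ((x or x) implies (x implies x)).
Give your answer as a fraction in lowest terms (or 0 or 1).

1/2

Take x = 1/2:
x iff x = 1/2 iff 1/2 = 1/2
x implies x = 1/2 implies 1/2 = 1/2
(x iff x) implies (x implies x) = 1/2 implies 1/2 = 1/2
x or x = 1/2 or 1/2 = 1/2
x implies x = 1/2 implies 1/2 = 1/2
(x or x) implies (x implies x) = 1/2 implies 1/2 = 1/2
((x iff x) implies (x implies x)) implies ((x or x) implies (x implies x)) = 1/2 implies 1/2 = 1/2
No assignment yields a value below 1/2, so this is the minimum.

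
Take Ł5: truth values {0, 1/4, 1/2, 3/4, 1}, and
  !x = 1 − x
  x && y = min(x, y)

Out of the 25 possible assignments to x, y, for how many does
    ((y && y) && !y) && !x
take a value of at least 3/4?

value 1/2: 3 assignments
value 1/4: 9 assignments
value 0: 13 assignments
So 0 of the 25 assignments meet the threshold.

0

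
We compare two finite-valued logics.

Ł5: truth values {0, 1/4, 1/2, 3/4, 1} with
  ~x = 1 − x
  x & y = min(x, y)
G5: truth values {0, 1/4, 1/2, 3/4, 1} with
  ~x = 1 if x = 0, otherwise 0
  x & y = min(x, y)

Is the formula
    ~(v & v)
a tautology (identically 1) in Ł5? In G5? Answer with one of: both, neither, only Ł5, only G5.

neither

In Ł5: at v = 1/4 the value is 3/4 — not a tautology.
In G5: at v = 1/4 the value is 0 — not a tautology.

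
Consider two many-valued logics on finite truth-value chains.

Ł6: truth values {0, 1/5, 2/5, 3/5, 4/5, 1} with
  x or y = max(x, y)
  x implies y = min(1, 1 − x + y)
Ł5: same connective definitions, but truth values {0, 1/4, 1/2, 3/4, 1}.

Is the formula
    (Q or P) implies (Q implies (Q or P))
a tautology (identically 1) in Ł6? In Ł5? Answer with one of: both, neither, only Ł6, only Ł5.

both

In Ł6: every assignment gives 1 — tautology.
In Ł5: every assignment gives 1 — tautology.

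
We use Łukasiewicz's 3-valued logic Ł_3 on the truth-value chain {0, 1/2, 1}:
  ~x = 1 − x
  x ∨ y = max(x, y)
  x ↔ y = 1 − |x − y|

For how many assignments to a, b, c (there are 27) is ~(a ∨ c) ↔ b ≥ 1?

value 1: 9 assignments (counts)
value 1/2: 12 assignments
value 0: 6 assignments
So 9 of the 27 assignments meet the threshold.

9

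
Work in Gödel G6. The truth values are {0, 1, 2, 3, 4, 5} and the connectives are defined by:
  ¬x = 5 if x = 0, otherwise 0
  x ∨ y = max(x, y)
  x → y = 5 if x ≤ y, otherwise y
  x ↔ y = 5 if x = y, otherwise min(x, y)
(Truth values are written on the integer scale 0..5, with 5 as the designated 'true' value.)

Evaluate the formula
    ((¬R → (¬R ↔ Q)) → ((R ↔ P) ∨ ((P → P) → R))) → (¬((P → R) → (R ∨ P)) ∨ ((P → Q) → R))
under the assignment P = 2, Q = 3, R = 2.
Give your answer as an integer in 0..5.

¬R = ¬2 = 0
¬R = ¬2 = 0
¬R ↔ Q = 0 ↔ 3 = 0
¬R → (¬R ↔ Q) = 0 → 0 = 5
R ↔ P = 2 ↔ 2 = 5
P → P = 2 → 2 = 5
(P → P) → R = 5 → 2 = 2
(R ↔ P) ∨ ((P → P) → R) = 5 ∨ 2 = 5
(¬R → (¬R ↔ Q)) → ((R ↔ P) ∨ ((P → P) → R)) = 5 → 5 = 5
P → R = 2 → 2 = 5
R ∨ P = 2 ∨ 2 = 2
(P → R) → (R ∨ P) = 5 → 2 = 2
¬((P → R) → (R ∨ P)) = ¬2 = 0
P → Q = 2 → 3 = 5
(P → Q) → R = 5 → 2 = 2
¬((P → R) → (R ∨ P)) ∨ ((P → Q) → R) = 0 ∨ 2 = 2
((¬R → (¬R ↔ Q)) → ((R ↔ P) ∨ ((P → P) → R))) → (¬((P → R) → (R ∨ P)) ∨ ((P → Q) → R)) = 5 → 2 = 2

2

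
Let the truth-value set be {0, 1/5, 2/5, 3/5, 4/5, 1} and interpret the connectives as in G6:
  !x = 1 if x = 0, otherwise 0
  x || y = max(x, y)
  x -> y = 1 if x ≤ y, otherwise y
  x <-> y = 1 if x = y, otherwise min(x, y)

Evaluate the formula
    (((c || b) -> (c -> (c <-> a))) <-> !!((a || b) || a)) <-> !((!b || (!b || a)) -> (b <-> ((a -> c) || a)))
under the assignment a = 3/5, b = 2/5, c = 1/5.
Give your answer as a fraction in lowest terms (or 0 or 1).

c || b = 1/5 || 2/5 = 2/5
c <-> a = 1/5 <-> 3/5 = 1/5
c -> (c <-> a) = 1/5 -> 1/5 = 1
(c || b) -> (c -> (c <-> a)) = 2/5 -> 1 = 1
a || b = 3/5 || 2/5 = 3/5
(a || b) || a = 3/5 || 3/5 = 3/5
!((a || b) || a) = !3/5 = 0
!!((a || b) || a) = !0 = 1
((c || b) -> (c -> (c <-> a))) <-> !!((a || b) || a) = 1 <-> 1 = 1
!b = !2/5 = 0
!b = !2/5 = 0
!b || a = 0 || 3/5 = 3/5
!b || (!b || a) = 0 || 3/5 = 3/5
a -> c = 3/5 -> 1/5 = 1/5
(a -> c) || a = 1/5 || 3/5 = 3/5
b <-> ((a -> c) || a) = 2/5 <-> 3/5 = 2/5
(!b || (!b || a)) -> (b <-> ((a -> c) || a)) = 3/5 -> 2/5 = 2/5
!((!b || (!b || a)) -> (b <-> ((a -> c) || a))) = !2/5 = 0
(((c || b) -> (c -> (c <-> a))) <-> !!((a || b) || a)) <-> !((!b || (!b || a)) -> (b <-> ((a -> c) || a))) = 1 <-> 0 = 0

0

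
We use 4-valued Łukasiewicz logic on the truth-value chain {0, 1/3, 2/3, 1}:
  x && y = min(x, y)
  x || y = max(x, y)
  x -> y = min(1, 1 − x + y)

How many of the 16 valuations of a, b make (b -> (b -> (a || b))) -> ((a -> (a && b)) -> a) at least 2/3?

a = 0, b = 0 ↦ 0  <
a = 0, b = 1/3 ↦ 0  <
a = 0, b = 2/3 ↦ 0  <
a = 0, b = 1 ↦ 0  <
a = 1/3, b = 0 ↦ 2/3  ≥
a = 1/3, b = 1/3 ↦ 1/3  <
a = 1/3, b = 2/3 ↦ 1/3  <
a = 1/3, b = 1 ↦ 1/3  <
a = 2/3, b = 0 ↦ 1  ≥
a = 2/3, b = 1/3 ↦ 1  ≥
a = 2/3, b = 2/3 ↦ 2/3  ≥
a = 2/3, b = 1 ↦ 2/3  ≥
a = 1, b = 0 ↦ 1  ≥
a = 1, b = 1/3 ↦ 1  ≥
a = 1, b = 2/3 ↦ 1  ≥
a = 1, b = 1 ↦ 1  ≥
So 9 of the 16 assignments meet the threshold.

9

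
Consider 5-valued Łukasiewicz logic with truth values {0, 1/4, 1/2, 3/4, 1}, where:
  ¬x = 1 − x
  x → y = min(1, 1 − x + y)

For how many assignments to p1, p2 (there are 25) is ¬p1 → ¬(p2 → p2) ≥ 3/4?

10

value 1: 5 assignments (counts)
value 3/4: 5 assignments (counts)
value 1/2: 5 assignments
value 1/4: 5 assignments
value 0: 5 assignments
So 10 of the 25 assignments meet the threshold.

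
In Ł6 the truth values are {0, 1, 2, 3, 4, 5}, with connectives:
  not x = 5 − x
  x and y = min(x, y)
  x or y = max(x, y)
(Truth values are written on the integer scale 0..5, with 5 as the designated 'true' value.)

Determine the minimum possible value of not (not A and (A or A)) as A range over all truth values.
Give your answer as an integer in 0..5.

Take A = 2:
not A = not 2 = 3
A or A = 2 or 2 = 2
not A and (A or A) = 3 and 2 = 2
not (not A and (A or A)) = not 2 = 3
No assignment yields a value below 3, so this is the minimum.

3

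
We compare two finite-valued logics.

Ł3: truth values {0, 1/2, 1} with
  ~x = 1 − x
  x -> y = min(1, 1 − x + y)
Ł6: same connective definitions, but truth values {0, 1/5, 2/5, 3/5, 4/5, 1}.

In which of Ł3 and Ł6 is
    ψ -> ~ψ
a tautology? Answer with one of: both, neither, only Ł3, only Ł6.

In Ł3: at ψ = 1 the value is 0 — not a tautology.
In Ł6: at ψ = 3/5 the value is 4/5 — not a tautology.

neither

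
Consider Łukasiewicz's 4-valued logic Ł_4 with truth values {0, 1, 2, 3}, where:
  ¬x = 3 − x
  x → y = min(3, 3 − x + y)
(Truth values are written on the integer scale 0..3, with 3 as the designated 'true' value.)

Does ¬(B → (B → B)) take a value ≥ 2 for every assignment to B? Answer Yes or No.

No

Counterexample: take B = 0.
B → B = 0 → 0 = 3
B → (B → B) = 0 → 3 = 3
¬(B → (B → B)) = ¬3 = 0
This gives 0, which is below 2.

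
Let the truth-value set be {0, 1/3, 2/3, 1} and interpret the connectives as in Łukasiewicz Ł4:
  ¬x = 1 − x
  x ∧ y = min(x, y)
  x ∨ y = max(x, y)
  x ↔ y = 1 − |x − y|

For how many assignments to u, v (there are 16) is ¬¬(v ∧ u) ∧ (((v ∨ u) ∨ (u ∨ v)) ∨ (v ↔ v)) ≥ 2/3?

u = 0, v = 0 ↦ 0  <
u = 0, v = 1/3 ↦ 0  <
u = 0, v = 2/3 ↦ 0  <
u = 0, v = 1 ↦ 0  <
u = 1/3, v = 0 ↦ 0  <
u = 1/3, v = 1/3 ↦ 1/3  <
u = 1/3, v = 2/3 ↦ 1/3  <
u = 1/3, v = 1 ↦ 1/3  <
u = 2/3, v = 0 ↦ 0  <
u = 2/3, v = 1/3 ↦ 1/3  <
u = 2/3, v = 2/3 ↦ 2/3  ≥
u = 2/3, v = 1 ↦ 2/3  ≥
u = 1, v = 0 ↦ 0  <
u = 1, v = 1/3 ↦ 1/3  <
u = 1, v = 2/3 ↦ 2/3  ≥
u = 1, v = 1 ↦ 1  ≥
So 4 of the 16 assignments meet the threshold.

4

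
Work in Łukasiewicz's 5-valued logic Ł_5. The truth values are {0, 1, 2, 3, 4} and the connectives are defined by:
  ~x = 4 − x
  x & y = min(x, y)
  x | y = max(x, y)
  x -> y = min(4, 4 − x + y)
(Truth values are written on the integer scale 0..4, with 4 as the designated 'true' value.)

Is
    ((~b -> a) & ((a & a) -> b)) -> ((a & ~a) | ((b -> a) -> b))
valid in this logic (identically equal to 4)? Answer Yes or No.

Counterexample: take a = 1, b = 1.
~b = ~1 = 3
~b -> a = 3 -> 1 = 2
a & a = 1 & 1 = 1
(a & a) -> b = 1 -> 1 = 4
(~b -> a) & ((a & a) -> b) = 2 & 4 = 2
~a = ~1 = 3
a & ~a = 1 & 3 = 1
b -> a = 1 -> 1 = 4
(b -> a) -> b = 4 -> 1 = 1
(a & ~a) | ((b -> a) -> b) = 1 | 1 = 1
((~b -> a) & ((a & a) -> b)) -> ((a & ~a) | ((b -> a) -> b)) = 2 -> 1 = 3
This gives 3 ≠ 4.

No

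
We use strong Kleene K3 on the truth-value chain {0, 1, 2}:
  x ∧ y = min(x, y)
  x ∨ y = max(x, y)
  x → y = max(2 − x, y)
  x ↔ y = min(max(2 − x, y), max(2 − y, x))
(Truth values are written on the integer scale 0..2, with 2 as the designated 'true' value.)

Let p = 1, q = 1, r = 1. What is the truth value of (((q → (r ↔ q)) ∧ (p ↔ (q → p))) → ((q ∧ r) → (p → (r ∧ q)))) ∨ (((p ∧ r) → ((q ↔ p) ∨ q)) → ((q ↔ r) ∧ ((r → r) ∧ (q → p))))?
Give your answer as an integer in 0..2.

1

r ↔ q = 1 ↔ 1 = 1
q → (r ↔ q) = 1 → 1 = 1
q → p = 1 → 1 = 1
p ↔ (q → p) = 1 ↔ 1 = 1
(q → (r ↔ q)) ∧ (p ↔ (q → p)) = 1 ∧ 1 = 1
q ∧ r = 1 ∧ 1 = 1
r ∧ q = 1 ∧ 1 = 1
p → (r ∧ q) = 1 → 1 = 1
(q ∧ r) → (p → (r ∧ q)) = 1 → 1 = 1
((q → (r ↔ q)) ∧ (p ↔ (q → p))) → ((q ∧ r) → (p → (r ∧ q))) = 1 → 1 = 1
p ∧ r = 1 ∧ 1 = 1
q ↔ p = 1 ↔ 1 = 1
(q ↔ p) ∨ q = 1 ∨ 1 = 1
(p ∧ r) → ((q ↔ p) ∨ q) = 1 → 1 = 1
q ↔ r = 1 ↔ 1 = 1
r → r = 1 → 1 = 1
q → p = 1 → 1 = 1
(r → r) ∧ (q → p) = 1 ∧ 1 = 1
(q ↔ r) ∧ ((r → r) ∧ (q → p)) = 1 ∧ 1 = 1
((p ∧ r) → ((q ↔ p) ∨ q)) → ((q ↔ r) ∧ ((r → r) ∧ (q → p))) = 1 → 1 = 1
(((q → (r ↔ q)) ∧ (p ↔ (q → p))) → ((q ∧ r) → (p → (r ∧ q)))) ∨ (((p ∧ r) → ((q ↔ p) ∨ q)) → ((q ↔ r) ∧ ((r → r) ∧ (q → p)))) = 1 ∨ 1 = 1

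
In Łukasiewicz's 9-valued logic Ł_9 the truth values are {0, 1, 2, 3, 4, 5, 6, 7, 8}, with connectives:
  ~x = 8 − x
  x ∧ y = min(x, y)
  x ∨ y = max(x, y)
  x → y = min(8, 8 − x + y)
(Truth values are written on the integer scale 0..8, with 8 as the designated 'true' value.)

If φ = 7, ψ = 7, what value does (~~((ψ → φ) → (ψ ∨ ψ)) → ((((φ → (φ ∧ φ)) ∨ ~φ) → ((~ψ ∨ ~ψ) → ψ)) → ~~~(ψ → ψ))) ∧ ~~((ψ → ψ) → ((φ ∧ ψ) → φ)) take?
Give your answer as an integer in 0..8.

1

ψ → φ = 7 → 7 = 8
ψ ∨ ψ = 7 ∨ 7 = 7
(ψ → φ) → (ψ ∨ ψ) = 8 → 7 = 7
~((ψ → φ) → (ψ ∨ ψ)) = ~7 = 1
~~((ψ → φ) → (ψ ∨ ψ)) = ~1 = 7
φ ∧ φ = 7 ∧ 7 = 7
φ → (φ ∧ φ) = 7 → 7 = 8
~φ = ~7 = 1
(φ → (φ ∧ φ)) ∨ ~φ = 8 ∨ 1 = 8
~ψ = ~7 = 1
~ψ = ~7 = 1
~ψ ∨ ~ψ = 1 ∨ 1 = 1
(~ψ ∨ ~ψ) → ψ = 1 → 7 = 8
((φ → (φ ∧ φ)) ∨ ~φ) → ((~ψ ∨ ~ψ) → ψ) = 8 → 8 = 8
ψ → ψ = 7 → 7 = 8
~(ψ → ψ) = ~8 = 0
~~(ψ → ψ) = ~0 = 8
~~~(ψ → ψ) = ~8 = 0
(((φ → (φ ∧ φ)) ∨ ~φ) → ((~ψ ∨ ~ψ) → ψ)) → ~~~(ψ → ψ) = 8 → 0 = 0
~~((ψ → φ) → (ψ ∨ ψ)) → ((((φ → (φ ∧ φ)) ∨ ~φ) → ((~ψ ∨ ~ψ) → ψ)) → ~~~(ψ → ψ)) = 7 → 0 = 1
ψ → ψ = 7 → 7 = 8
φ ∧ ψ = 7 ∧ 7 = 7
(φ ∧ ψ) → φ = 7 → 7 = 8
(ψ → ψ) → ((φ ∧ ψ) → φ) = 8 → 8 = 8
~((ψ → ψ) → ((φ ∧ ψ) → φ)) = ~8 = 0
~~((ψ → ψ) → ((φ ∧ ψ) → φ)) = ~0 = 8
(~~((ψ → φ) → (ψ ∨ ψ)) → ((((φ → (φ ∧ φ)) ∨ ~φ) → ((~ψ ∨ ~ψ) → ψ)) → ~~~(ψ → ψ))) ∧ ~~((ψ → ψ) → ((φ ∧ ψ) → φ)) = 1 ∧ 8 = 1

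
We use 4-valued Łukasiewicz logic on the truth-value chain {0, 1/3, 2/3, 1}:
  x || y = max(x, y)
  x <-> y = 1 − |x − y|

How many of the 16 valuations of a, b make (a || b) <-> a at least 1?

10

a = 0, b = 0 ↦ 1  ≥
a = 0, b = 1/3 ↦ 2/3  <
a = 0, b = 2/3 ↦ 1/3  <
a = 0, b = 1 ↦ 0  <
a = 1/3, b = 0 ↦ 1  ≥
a = 1/3, b = 1/3 ↦ 1  ≥
a = 1/3, b = 2/3 ↦ 2/3  <
a = 1/3, b = 1 ↦ 1/3  <
a = 2/3, b = 0 ↦ 1  ≥
a = 2/3, b = 1/3 ↦ 1  ≥
a = 2/3, b = 2/3 ↦ 1  ≥
a = 2/3, b = 1 ↦ 2/3  <
a = 1, b = 0 ↦ 1  ≥
a = 1, b = 1/3 ↦ 1  ≥
a = 1, b = 2/3 ↦ 1  ≥
a = 1, b = 1 ↦ 1  ≥
So 10 of the 16 assignments meet the threshold.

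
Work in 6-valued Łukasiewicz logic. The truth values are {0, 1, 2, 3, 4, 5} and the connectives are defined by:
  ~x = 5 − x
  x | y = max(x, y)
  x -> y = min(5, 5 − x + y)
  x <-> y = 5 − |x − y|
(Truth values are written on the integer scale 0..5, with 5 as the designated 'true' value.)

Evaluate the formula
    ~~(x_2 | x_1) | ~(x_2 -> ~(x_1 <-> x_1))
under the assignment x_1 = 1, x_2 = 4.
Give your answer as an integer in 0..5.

4

x_2 | x_1 = 4 | 1 = 4
~(x_2 | x_1) = ~4 = 1
~~(x_2 | x_1) = ~1 = 4
x_1 <-> x_1 = 1 <-> 1 = 5
~(x_1 <-> x_1) = ~5 = 0
x_2 -> ~(x_1 <-> x_1) = 4 -> 0 = 1
~(x_2 -> ~(x_1 <-> x_1)) = ~1 = 4
~~(x_2 | x_1) | ~(x_2 -> ~(x_1 <-> x_1)) = 4 | 4 = 4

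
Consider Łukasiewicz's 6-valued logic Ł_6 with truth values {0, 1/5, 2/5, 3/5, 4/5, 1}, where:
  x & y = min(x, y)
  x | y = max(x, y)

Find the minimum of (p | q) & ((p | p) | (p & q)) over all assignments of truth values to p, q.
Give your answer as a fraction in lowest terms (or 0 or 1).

Take p = 0, q = 0:
p | q = 0 | 0 = 0
p | p = 0 | 0 = 0
p & q = 0 & 0 = 0
(p | p) | (p & q) = 0 | 0 = 0
(p | q) & ((p | p) | (p & q)) = 0 & 0 = 0
No assignment yields a value below 0, so this is the minimum.

0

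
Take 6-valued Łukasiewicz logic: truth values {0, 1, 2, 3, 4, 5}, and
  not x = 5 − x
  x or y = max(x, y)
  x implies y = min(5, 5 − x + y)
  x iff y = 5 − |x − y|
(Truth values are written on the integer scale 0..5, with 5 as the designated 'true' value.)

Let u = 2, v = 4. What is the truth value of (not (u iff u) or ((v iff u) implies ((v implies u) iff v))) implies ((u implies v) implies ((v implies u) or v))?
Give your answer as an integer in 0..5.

u iff u = 2 iff 2 = 5
not (u iff u) = not 5 = 0
v iff u = 4 iff 2 = 3
v implies u = 4 implies 2 = 3
(v implies u) iff v = 3 iff 4 = 4
(v iff u) implies ((v implies u) iff v) = 3 implies 4 = 5
not (u iff u) or ((v iff u) implies ((v implies u) iff v)) = 0 or 5 = 5
u implies v = 2 implies 4 = 5
v implies u = 4 implies 2 = 3
(v implies u) or v = 3 or 4 = 4
(u implies v) implies ((v implies u) or v) = 5 implies 4 = 4
(not (u iff u) or ((v iff u) implies ((v implies u) iff v))) implies ((u implies v) implies ((v implies u) or v)) = 5 implies 4 = 4

4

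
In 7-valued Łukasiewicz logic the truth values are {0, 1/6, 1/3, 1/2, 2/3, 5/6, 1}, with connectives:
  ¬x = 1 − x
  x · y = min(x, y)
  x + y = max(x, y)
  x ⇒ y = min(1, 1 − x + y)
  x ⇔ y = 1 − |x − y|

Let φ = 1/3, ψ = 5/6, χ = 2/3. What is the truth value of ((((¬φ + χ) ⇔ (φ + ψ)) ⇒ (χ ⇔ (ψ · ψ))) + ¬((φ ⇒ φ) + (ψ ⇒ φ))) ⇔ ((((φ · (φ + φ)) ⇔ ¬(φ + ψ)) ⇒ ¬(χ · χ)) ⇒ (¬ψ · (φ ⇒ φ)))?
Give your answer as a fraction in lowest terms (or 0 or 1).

2/3

¬φ = ¬1/3 = 2/3
¬φ + χ = 2/3 + 2/3 = 2/3
φ + ψ = 1/3 + 5/6 = 5/6
(¬φ + χ) ⇔ (φ + ψ) = 2/3 ⇔ 5/6 = 5/6
ψ · ψ = 5/6 · 5/6 = 5/6
χ ⇔ (ψ · ψ) = 2/3 ⇔ 5/6 = 5/6
((¬φ + χ) ⇔ (φ + ψ)) ⇒ (χ ⇔ (ψ · ψ)) = 5/6 ⇒ 5/6 = 1
φ ⇒ φ = 1/3 ⇒ 1/3 = 1
ψ ⇒ φ = 5/6 ⇒ 1/3 = 1/2
(φ ⇒ φ) + (ψ ⇒ φ) = 1 + 1/2 = 1
¬((φ ⇒ φ) + (ψ ⇒ φ)) = ¬1 = 0
(((¬φ + χ) ⇔ (φ + ψ)) ⇒ (χ ⇔ (ψ · ψ))) + ¬((φ ⇒ φ) + (ψ ⇒ φ)) = 1 + 0 = 1
φ + φ = 1/3 + 1/3 = 1/3
φ · (φ + φ) = 1/3 · 1/3 = 1/3
φ + ψ = 1/3 + 5/6 = 5/6
¬(φ + ψ) = ¬5/6 = 1/6
(φ · (φ + φ)) ⇔ ¬(φ + ψ) = 1/3 ⇔ 1/6 = 5/6
χ · χ = 2/3 · 2/3 = 2/3
¬(χ · χ) = ¬2/3 = 1/3
((φ · (φ + φ)) ⇔ ¬(φ + ψ)) ⇒ ¬(χ · χ) = 5/6 ⇒ 1/3 = 1/2
¬ψ = ¬5/6 = 1/6
φ ⇒ φ = 1/3 ⇒ 1/3 = 1
¬ψ · (φ ⇒ φ) = 1/6 · 1 = 1/6
(((φ · (φ + φ)) ⇔ ¬(φ + ψ)) ⇒ ¬(χ · χ)) ⇒ (¬ψ · (φ ⇒ φ)) = 1/2 ⇒ 1/6 = 2/3
((((¬φ + χ) ⇔ (φ + ψ)) ⇒ (χ ⇔ (ψ · ψ))) + ¬((φ ⇒ φ) + (ψ ⇒ φ))) ⇔ ((((φ · (φ + φ)) ⇔ ¬(φ + ψ)) ⇒ ¬(χ · χ)) ⇒ (¬ψ · (φ ⇒ φ))) = 1 ⇔ 2/3 = 2/3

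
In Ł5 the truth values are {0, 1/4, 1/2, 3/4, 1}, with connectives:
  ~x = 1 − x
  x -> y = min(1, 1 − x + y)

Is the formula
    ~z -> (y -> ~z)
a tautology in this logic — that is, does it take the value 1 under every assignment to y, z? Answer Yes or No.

Yes

At y = 3/4, z = 0, for instance:
~z = ~0 = 1
y -> ~z = 3/4 -> 1 = 1
~z -> (y -> ~z) = 1 -> 1 = 1
and checking the remaining 24 assignments likewise gives ≥ 1 in every case.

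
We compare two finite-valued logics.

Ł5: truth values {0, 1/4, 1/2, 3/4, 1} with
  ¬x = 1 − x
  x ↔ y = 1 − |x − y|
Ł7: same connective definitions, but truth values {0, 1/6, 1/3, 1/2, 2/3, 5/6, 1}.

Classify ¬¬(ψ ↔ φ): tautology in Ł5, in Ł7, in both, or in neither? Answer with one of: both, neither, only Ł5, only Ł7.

In Ł5: at φ = 0, ψ = 1/4 the value is 3/4 — not a tautology.
In Ł7: at φ = 0, ψ = 1/6 the value is 5/6 — not a tautology.

neither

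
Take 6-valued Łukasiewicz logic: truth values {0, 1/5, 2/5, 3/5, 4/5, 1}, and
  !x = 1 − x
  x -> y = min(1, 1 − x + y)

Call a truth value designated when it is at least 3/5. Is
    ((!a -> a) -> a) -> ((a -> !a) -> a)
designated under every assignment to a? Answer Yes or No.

Counterexample: take a = 0.
!a = !0 = 1
!a -> a = 1 -> 0 = 0
(!a -> a) -> a = 0 -> 0 = 1
!a = !0 = 1
a -> !a = 0 -> 1 = 1
(a -> !a) -> a = 1 -> 0 = 0
((!a -> a) -> a) -> ((a -> !a) -> a) = 1 -> 0 = 0
This gives 0, which is below 3/5.

No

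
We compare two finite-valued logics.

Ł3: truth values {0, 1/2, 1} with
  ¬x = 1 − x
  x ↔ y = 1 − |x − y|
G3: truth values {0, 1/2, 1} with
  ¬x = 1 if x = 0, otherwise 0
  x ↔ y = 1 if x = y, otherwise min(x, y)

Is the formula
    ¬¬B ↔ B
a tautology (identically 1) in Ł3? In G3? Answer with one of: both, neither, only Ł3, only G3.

In Ł3: every assignment gives 1 — tautology.
In G3: at B = 1/2 the value is 1/2 — not a tautology.

only Ł3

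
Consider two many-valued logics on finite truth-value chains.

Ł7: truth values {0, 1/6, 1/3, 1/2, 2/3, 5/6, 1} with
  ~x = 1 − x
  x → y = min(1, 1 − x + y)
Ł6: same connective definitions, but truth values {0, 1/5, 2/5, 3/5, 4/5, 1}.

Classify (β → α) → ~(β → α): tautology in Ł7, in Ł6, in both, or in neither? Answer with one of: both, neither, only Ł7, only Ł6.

neither

In Ł7: at α = 0, β = 0 the value is 0 — not a tautology.
In Ł6: at α = 0, β = 0 the value is 0 — not a tautology.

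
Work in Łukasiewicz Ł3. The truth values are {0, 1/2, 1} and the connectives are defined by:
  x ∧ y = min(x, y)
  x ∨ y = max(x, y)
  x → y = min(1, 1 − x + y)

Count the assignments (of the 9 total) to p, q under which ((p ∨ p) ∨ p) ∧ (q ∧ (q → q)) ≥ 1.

p = 0, q = 0 ↦ 0  <
p = 0, q = 1/2 ↦ 0  <
p = 0, q = 1 ↦ 0  <
p = 1/2, q = 0 ↦ 0  <
p = 1/2, q = 1/2 ↦ 1/2  <
p = 1/2, q = 1 ↦ 1/2  <
p = 1, q = 0 ↦ 0  <
p = 1, q = 1/2 ↦ 1/2  <
p = 1, q = 1 ↦ 1  ≥
So 1 of the 9 assignments meets the threshold.

1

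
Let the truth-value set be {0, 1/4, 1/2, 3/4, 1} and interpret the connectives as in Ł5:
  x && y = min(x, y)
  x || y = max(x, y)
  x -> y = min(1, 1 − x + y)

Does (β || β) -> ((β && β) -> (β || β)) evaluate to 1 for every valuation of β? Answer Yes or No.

Yes

β = 0 ↦ 1
β = 1/4 ↦ 1
β = 1/2 ↦ 1
β = 3/4 ↦ 1
β = 1 ↦ 1
Every assignment gives a value ≥ 1.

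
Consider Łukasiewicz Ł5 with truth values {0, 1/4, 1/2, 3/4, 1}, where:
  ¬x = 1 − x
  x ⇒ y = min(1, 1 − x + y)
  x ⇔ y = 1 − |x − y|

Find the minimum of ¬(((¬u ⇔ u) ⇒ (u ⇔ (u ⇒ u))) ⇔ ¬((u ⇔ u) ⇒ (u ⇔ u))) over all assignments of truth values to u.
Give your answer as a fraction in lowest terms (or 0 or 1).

Take u = 1/2:
¬u = ¬1/2 = 1/2
¬u ⇔ u = 1/2 ⇔ 1/2 = 1
u ⇒ u = 1/2 ⇒ 1/2 = 1
u ⇔ (u ⇒ u) = 1/2 ⇔ 1 = 1/2
(¬u ⇔ u) ⇒ (u ⇔ (u ⇒ u)) = 1 ⇒ 1/2 = 1/2
u ⇔ u = 1/2 ⇔ 1/2 = 1
u ⇔ u = 1/2 ⇔ 1/2 = 1
(u ⇔ u) ⇒ (u ⇔ u) = 1 ⇒ 1 = 1
¬((u ⇔ u) ⇒ (u ⇔ u)) = ¬1 = 0
((¬u ⇔ u) ⇒ (u ⇔ (u ⇒ u))) ⇔ ¬((u ⇔ u) ⇒ (u ⇔ u)) = 1/2 ⇔ 0 = 1/2
¬(((¬u ⇔ u) ⇒ (u ⇔ (u ⇒ u))) ⇔ ¬((u ⇔ u) ⇒ (u ⇔ u))) = ¬1/2 = 1/2
No assignment yields a value below 1/2, so this is the minimum.

1/2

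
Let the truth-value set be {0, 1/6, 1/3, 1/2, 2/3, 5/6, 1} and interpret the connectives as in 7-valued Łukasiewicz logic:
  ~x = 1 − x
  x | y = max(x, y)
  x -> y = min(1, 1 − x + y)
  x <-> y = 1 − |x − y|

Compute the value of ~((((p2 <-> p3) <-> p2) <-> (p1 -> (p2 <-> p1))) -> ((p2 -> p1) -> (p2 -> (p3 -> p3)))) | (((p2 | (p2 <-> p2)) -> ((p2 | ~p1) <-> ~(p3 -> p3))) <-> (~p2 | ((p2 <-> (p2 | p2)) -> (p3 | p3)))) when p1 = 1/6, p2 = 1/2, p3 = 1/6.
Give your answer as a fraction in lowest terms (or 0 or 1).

p2 <-> p3 = 1/2 <-> 1/6 = 2/3
(p2 <-> p3) <-> p2 = 2/3 <-> 1/2 = 5/6
p2 <-> p1 = 1/2 <-> 1/6 = 2/3
p1 -> (p2 <-> p1) = 1/6 -> 2/3 = 1
((p2 <-> p3) <-> p2) <-> (p1 -> (p2 <-> p1)) = 5/6 <-> 1 = 5/6
p2 -> p1 = 1/2 -> 1/6 = 2/3
p3 -> p3 = 1/6 -> 1/6 = 1
p2 -> (p3 -> p3) = 1/2 -> 1 = 1
(p2 -> p1) -> (p2 -> (p3 -> p3)) = 2/3 -> 1 = 1
(((p2 <-> p3) <-> p2) <-> (p1 -> (p2 <-> p1))) -> ((p2 -> p1) -> (p2 -> (p3 -> p3))) = 5/6 -> 1 = 1
~((((p2 <-> p3) <-> p2) <-> (p1 -> (p2 <-> p1))) -> ((p2 -> p1) -> (p2 -> (p3 -> p3)))) = ~1 = 0
p2 <-> p2 = 1/2 <-> 1/2 = 1
p2 | (p2 <-> p2) = 1/2 | 1 = 1
~p1 = ~1/6 = 5/6
p2 | ~p1 = 1/2 | 5/6 = 5/6
p3 -> p3 = 1/6 -> 1/6 = 1
~(p3 -> p3) = ~1 = 0
(p2 | ~p1) <-> ~(p3 -> p3) = 5/6 <-> 0 = 1/6
(p2 | (p2 <-> p2)) -> ((p2 | ~p1) <-> ~(p3 -> p3)) = 1 -> 1/6 = 1/6
~p2 = ~1/2 = 1/2
p2 | p2 = 1/2 | 1/2 = 1/2
p2 <-> (p2 | p2) = 1/2 <-> 1/2 = 1
p3 | p3 = 1/6 | 1/6 = 1/6
(p2 <-> (p2 | p2)) -> (p3 | p3) = 1 -> 1/6 = 1/6
~p2 | ((p2 <-> (p2 | p2)) -> (p3 | p3)) = 1/2 | 1/6 = 1/2
((p2 | (p2 <-> p2)) -> ((p2 | ~p1) <-> ~(p3 -> p3))) <-> (~p2 | ((p2 <-> (p2 | p2)) -> (p3 | p3))) = 1/6 <-> 1/2 = 2/3
~((((p2 <-> p3) <-> p2) <-> (p1 -> (p2 <-> p1))) -> ((p2 -> p1) -> (p2 -> (p3 -> p3)))) | (((p2 | (p2 <-> p2)) -> ((p2 | ~p1) <-> ~(p3 -> p3))) <-> (~p2 | ((p2 <-> (p2 | p2)) -> (p3 | p3)))) = 0 | 2/3 = 2/3

2/3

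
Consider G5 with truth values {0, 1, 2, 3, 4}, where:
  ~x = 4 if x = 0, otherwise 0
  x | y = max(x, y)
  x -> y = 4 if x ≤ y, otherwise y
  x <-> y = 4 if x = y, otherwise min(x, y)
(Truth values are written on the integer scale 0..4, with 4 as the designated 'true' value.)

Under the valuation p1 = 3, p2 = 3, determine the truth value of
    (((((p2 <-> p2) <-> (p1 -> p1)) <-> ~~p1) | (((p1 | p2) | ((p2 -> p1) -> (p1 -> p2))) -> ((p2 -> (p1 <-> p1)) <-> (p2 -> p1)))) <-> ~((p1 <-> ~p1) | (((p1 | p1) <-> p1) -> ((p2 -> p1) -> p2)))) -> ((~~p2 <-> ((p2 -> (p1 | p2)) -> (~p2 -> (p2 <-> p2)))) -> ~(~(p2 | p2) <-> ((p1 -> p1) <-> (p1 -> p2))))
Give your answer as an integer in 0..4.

p2 <-> p2 = 3 <-> 3 = 4
p1 -> p1 = 3 -> 3 = 4
(p2 <-> p2) <-> (p1 -> p1) = 4 <-> 4 = 4
~p1 = ~3 = 0
~~p1 = ~0 = 4
((p2 <-> p2) <-> (p1 -> p1)) <-> ~~p1 = 4 <-> 4 = 4
p1 | p2 = 3 | 3 = 3
p2 -> p1 = 3 -> 3 = 4
p1 -> p2 = 3 -> 3 = 4
(p2 -> p1) -> (p1 -> p2) = 4 -> 4 = 4
(p1 | p2) | ((p2 -> p1) -> (p1 -> p2)) = 3 | 4 = 4
p1 <-> p1 = 3 <-> 3 = 4
p2 -> (p1 <-> p1) = 3 -> 4 = 4
p2 -> p1 = 3 -> 3 = 4
(p2 -> (p1 <-> p1)) <-> (p2 -> p1) = 4 <-> 4 = 4
((p1 | p2) | ((p2 -> p1) -> (p1 -> p2))) -> ((p2 -> (p1 <-> p1)) <-> (p2 -> p1)) = 4 -> 4 = 4
(((p2 <-> p2) <-> (p1 -> p1)) <-> ~~p1) | (((p1 | p2) | ((p2 -> p1) -> (p1 -> p2))) -> ((p2 -> (p1 <-> p1)) <-> (p2 -> p1))) = 4 | 4 = 4
~p1 = ~3 = 0
p1 <-> ~p1 = 3 <-> 0 = 0
p1 | p1 = 3 | 3 = 3
(p1 | p1) <-> p1 = 3 <-> 3 = 4
p2 -> p1 = 3 -> 3 = 4
(p2 -> p1) -> p2 = 4 -> 3 = 3
((p1 | p1) <-> p1) -> ((p2 -> p1) -> p2) = 4 -> 3 = 3
(p1 <-> ~p1) | (((p1 | p1) <-> p1) -> ((p2 -> p1) -> p2)) = 0 | 3 = 3
~((p1 <-> ~p1) | (((p1 | p1) <-> p1) -> ((p2 -> p1) -> p2))) = ~3 = 0
((((p2 <-> p2) <-> (p1 -> p1)) <-> ~~p1) | (((p1 | p2) | ((p2 -> p1) -> (p1 -> p2))) -> ((p2 -> (p1 <-> p1)) <-> (p2 -> p1)))) <-> ~((p1 <-> ~p1) | (((p1 | p1) <-> p1) -> ((p2 -> p1) -> p2))) = 4 <-> 0 = 0
~p2 = ~3 = 0
~~p2 = ~0 = 4
p1 | p2 = 3 | 3 = 3
p2 -> (p1 | p2) = 3 -> 3 = 4
~p2 = ~3 = 0
p2 <-> p2 = 3 <-> 3 = 4
~p2 -> (p2 <-> p2) = 0 -> 4 = 4
(p2 -> (p1 | p2)) -> (~p2 -> (p2 <-> p2)) = 4 -> 4 = 4
~~p2 <-> ((p2 -> (p1 | p2)) -> (~p2 -> (p2 <-> p2))) = 4 <-> 4 = 4
p2 | p2 = 3 | 3 = 3
~(p2 | p2) = ~3 = 0
p1 -> p1 = 3 -> 3 = 4
p1 -> p2 = 3 -> 3 = 4
(p1 -> p1) <-> (p1 -> p2) = 4 <-> 4 = 4
~(p2 | p2) <-> ((p1 -> p1) <-> (p1 -> p2)) = 0 <-> 4 = 0
~(~(p2 | p2) <-> ((p1 -> p1) <-> (p1 -> p2))) = ~0 = 4
(~~p2 <-> ((p2 -> (p1 | p2)) -> (~p2 -> (p2 <-> p2)))) -> ~(~(p2 | p2) <-> ((p1 -> p1) <-> (p1 -> p2))) = 4 -> 4 = 4
(((((p2 <-> p2) <-> (p1 -> p1)) <-> ~~p1) | (((p1 | p2) | ((p2 -> p1) -> (p1 -> p2))) -> ((p2 -> (p1 <-> p1)) <-> (p2 -> p1)))) <-> ~((p1 <-> ~p1) | (((p1 | p1) <-> p1) -> ((p2 -> p1) -> p2)))) -> ((~~p2 <-> ((p2 -> (p1 | p2)) -> (~p2 -> (p2 <-> p2)))) -> ~(~(p2 | p2) <-> ((p1 -> p1) <-> (p1 -> p2)))) = 0 -> 4 = 4

4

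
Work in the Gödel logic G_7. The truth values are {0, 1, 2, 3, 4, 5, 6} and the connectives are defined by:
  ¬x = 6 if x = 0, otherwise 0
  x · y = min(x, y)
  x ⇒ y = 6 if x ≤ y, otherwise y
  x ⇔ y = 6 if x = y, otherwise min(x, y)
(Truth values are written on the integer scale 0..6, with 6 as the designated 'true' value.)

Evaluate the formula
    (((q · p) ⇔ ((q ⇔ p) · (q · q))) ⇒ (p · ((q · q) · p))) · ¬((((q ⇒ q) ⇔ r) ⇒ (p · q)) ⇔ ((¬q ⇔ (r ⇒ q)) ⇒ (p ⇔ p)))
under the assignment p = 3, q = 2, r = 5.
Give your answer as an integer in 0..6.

q · p = 2 · 3 = 2
q ⇔ p = 2 ⇔ 3 = 2
q · q = 2 · 2 = 2
(q ⇔ p) · (q · q) = 2 · 2 = 2
(q · p) ⇔ ((q ⇔ p) · (q · q)) = 2 ⇔ 2 = 6
q · q = 2 · 2 = 2
(q · q) · p = 2 · 3 = 2
p · ((q · q) · p) = 3 · 2 = 2
((q · p) ⇔ ((q ⇔ p) · (q · q))) ⇒ (p · ((q · q) · p)) = 6 ⇒ 2 = 2
q ⇒ q = 2 ⇒ 2 = 6
(q ⇒ q) ⇔ r = 6 ⇔ 5 = 5
p · q = 3 · 2 = 2
((q ⇒ q) ⇔ r) ⇒ (p · q) = 5 ⇒ 2 = 2
¬q = ¬2 = 0
r ⇒ q = 5 ⇒ 2 = 2
¬q ⇔ (r ⇒ q) = 0 ⇔ 2 = 0
p ⇔ p = 3 ⇔ 3 = 6
(¬q ⇔ (r ⇒ q)) ⇒ (p ⇔ p) = 0 ⇒ 6 = 6
(((q ⇒ q) ⇔ r) ⇒ (p · q)) ⇔ ((¬q ⇔ (r ⇒ q)) ⇒ (p ⇔ p)) = 2 ⇔ 6 = 2
¬((((q ⇒ q) ⇔ r) ⇒ (p · q)) ⇔ ((¬q ⇔ (r ⇒ q)) ⇒ (p ⇔ p))) = ¬2 = 0
(((q · p) ⇔ ((q ⇔ p) · (q · q))) ⇒ (p · ((q · q) · p))) · ¬((((q ⇒ q) ⇔ r) ⇒ (p · q)) ⇔ ((¬q ⇔ (r ⇒ q)) ⇒ (p ⇔ p))) = 2 · 0 = 0

0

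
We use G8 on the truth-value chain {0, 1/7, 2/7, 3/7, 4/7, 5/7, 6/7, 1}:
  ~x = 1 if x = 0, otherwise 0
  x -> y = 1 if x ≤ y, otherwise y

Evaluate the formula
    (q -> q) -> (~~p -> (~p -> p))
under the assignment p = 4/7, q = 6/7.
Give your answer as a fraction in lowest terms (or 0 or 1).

q -> q = 6/7 -> 6/7 = 1
~p = ~4/7 = 0
~~p = ~0 = 1
~p = ~4/7 = 0
~p -> p = 0 -> 4/7 = 1
~~p -> (~p -> p) = 1 -> 1 = 1
(q -> q) -> (~~p -> (~p -> p)) = 1 -> 1 = 1

1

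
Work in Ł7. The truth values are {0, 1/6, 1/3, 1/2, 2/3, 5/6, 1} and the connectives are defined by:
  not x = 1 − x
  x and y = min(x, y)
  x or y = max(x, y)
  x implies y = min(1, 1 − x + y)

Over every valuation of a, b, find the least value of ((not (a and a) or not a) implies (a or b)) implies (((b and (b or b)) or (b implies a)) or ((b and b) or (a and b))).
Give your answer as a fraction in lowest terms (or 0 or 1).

2/3

Take a = 1/3, b = 2/3:
a and a = 1/3 and 1/3 = 1/3
not (a and a) = not 1/3 = 2/3
not a = not 1/3 = 2/3
not (a and a) or not a = 2/3 or 2/3 = 2/3
a or b = 1/3 or 2/3 = 2/3
(not (a and a) or not a) implies (a or b) = 2/3 implies 2/3 = 1
b or b = 2/3 or 2/3 = 2/3
b and (b or b) = 2/3 and 2/3 = 2/3
b implies a = 2/3 implies 1/3 = 2/3
(b and (b or b)) or (b implies a) = 2/3 or 2/3 = 2/3
b and b = 2/3 and 2/3 = 2/3
a and b = 1/3 and 2/3 = 1/3
(b and b) or (a and b) = 2/3 or 1/3 = 2/3
((b and (b or b)) or (b implies a)) or ((b and b) or (a and b)) = 2/3 or 2/3 = 2/3
((not (a and a) or not a) implies (a or b)) implies (((b and (b or b)) or (b implies a)) or ((b and b) or (a and b))) = 1 implies 2/3 = 2/3
No assignment yields a value below 2/3, so this is the minimum.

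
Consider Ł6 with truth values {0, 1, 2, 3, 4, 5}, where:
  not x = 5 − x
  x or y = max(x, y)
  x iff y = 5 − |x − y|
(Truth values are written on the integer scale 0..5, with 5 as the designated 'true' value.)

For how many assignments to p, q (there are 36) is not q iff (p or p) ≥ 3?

24

value 5: 6 assignments (counts)
value 4: 10 assignments (counts)
value 3: 8 assignments (counts)
value 2: 6 assignments
value 1: 4 assignments
value 0: 2 assignments
So 24 of the 36 assignments meet the threshold.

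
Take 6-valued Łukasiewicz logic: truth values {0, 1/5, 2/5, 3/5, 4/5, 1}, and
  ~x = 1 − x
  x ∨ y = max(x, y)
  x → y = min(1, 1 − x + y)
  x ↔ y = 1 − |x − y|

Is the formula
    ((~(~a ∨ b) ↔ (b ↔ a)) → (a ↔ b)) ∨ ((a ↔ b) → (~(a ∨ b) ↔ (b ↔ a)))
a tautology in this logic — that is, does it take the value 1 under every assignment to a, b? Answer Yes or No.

Counterexample: take a = 1, b = 3/5.
~a = ~1 = 0
~a ∨ b = 0 ∨ 3/5 = 3/5
~(~a ∨ b) = ~3/5 = 2/5
b ↔ a = 3/5 ↔ 1 = 3/5
~(~a ∨ b) ↔ (b ↔ a) = 2/5 ↔ 3/5 = 4/5
a ↔ b = 1 ↔ 3/5 = 3/5
(~(~a ∨ b) ↔ (b ↔ a)) → (a ↔ b) = 4/5 → 3/5 = 4/5
a ↔ b = 1 ↔ 3/5 = 3/5
a ∨ b = 1 ∨ 3/5 = 1
~(a ∨ b) = ~1 = 0
b ↔ a = 3/5 ↔ 1 = 3/5
~(a ∨ b) ↔ (b ↔ a) = 0 ↔ 3/5 = 2/5
(a ↔ b) → (~(a ∨ b) ↔ (b ↔ a)) = 3/5 → 2/5 = 4/5
((~(~a ∨ b) ↔ (b ↔ a)) → (a ↔ b)) ∨ ((a ↔ b) → (~(a ∨ b) ↔ (b ↔ a))) = 4/5 ∨ 4/5 = 4/5
This gives 4/5 ≠ 1.

No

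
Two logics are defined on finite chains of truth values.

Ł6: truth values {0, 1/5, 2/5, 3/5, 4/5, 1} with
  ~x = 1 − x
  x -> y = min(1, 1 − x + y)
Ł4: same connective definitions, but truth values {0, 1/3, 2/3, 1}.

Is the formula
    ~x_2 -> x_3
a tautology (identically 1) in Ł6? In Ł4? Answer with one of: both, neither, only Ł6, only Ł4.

In Ł6: at x_2 = 0, x_3 = 0 the value is 0 — not a tautology.
In Ł4: at x_2 = 0, x_3 = 0 the value is 0 — not a tautology.

neither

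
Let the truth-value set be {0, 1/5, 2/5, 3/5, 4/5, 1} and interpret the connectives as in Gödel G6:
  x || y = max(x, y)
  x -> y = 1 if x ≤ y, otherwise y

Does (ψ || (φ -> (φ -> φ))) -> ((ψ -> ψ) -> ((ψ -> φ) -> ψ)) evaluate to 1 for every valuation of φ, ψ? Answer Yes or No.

Counterexample: take φ = 0, ψ = 0.
φ -> φ = 0 -> 0 = 1
φ -> (φ -> φ) = 0 -> 1 = 1
ψ || (φ -> (φ -> φ)) = 0 || 1 = 1
ψ -> ψ = 0 -> 0 = 1
ψ -> φ = 0 -> 0 = 1
(ψ -> φ) -> ψ = 1 -> 0 = 0
(ψ -> ψ) -> ((ψ -> φ) -> ψ) = 1 -> 0 = 0
(ψ || (φ -> (φ -> φ))) -> ((ψ -> ψ) -> ((ψ -> φ) -> ψ)) = 1 -> 0 = 0
This gives 0 ≠ 1.

No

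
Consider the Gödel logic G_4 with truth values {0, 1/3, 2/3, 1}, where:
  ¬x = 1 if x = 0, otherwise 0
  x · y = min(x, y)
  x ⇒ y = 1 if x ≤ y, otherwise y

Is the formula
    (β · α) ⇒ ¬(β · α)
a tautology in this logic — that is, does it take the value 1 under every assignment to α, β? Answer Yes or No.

No

Counterexample: take α = 1/3, β = 1/3.
β · α = 1/3 · 1/3 = 1/3
β · α = 1/3 · 1/3 = 1/3
¬(β · α) = ¬1/3 = 0
(β · α) ⇒ ¬(β · α) = 1/3 ⇒ 0 = 0
This gives 0 ≠ 1.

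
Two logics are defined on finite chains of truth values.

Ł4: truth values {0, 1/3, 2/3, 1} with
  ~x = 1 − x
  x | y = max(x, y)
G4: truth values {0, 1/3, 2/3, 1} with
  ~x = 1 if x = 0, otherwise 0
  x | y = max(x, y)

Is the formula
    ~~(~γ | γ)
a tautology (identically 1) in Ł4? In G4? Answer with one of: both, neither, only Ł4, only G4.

only G4

In Ł4: at γ = 1/3 the value is 2/3 — not a tautology.
In G4: every assignment gives 1 — tautology.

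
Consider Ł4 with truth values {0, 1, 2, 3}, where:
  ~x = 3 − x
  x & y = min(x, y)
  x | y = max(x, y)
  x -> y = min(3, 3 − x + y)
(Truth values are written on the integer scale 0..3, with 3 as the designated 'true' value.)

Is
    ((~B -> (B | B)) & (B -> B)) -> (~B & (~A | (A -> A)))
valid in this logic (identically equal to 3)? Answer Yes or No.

No

Counterexample: take A = 0, B = 2.
~B = ~2 = 1
B | B = 2 | 2 = 2
~B -> (B | B) = 1 -> 2 = 3
B -> B = 2 -> 2 = 3
(~B -> (B | B)) & (B -> B) = 3 & 3 = 3
~B = ~2 = 1
~A = ~0 = 3
A -> A = 0 -> 0 = 3
~A | (A -> A) = 3 | 3 = 3
~B & (~A | (A -> A)) = 1 & 3 = 1
((~B -> (B | B)) & (B -> B)) -> (~B & (~A | (A -> A))) = 3 -> 1 = 1
This gives 1 ≠ 3.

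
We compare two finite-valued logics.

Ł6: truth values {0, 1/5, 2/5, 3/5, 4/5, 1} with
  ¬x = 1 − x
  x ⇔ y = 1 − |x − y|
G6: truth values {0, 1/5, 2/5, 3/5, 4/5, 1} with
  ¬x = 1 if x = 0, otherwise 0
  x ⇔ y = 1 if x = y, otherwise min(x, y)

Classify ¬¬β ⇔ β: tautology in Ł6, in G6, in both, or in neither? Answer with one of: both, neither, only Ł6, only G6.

In Ł6: every assignment gives 1 — tautology.
In G6: at β = 1/5 the value is 1/5 — not a tautology.

only Ł6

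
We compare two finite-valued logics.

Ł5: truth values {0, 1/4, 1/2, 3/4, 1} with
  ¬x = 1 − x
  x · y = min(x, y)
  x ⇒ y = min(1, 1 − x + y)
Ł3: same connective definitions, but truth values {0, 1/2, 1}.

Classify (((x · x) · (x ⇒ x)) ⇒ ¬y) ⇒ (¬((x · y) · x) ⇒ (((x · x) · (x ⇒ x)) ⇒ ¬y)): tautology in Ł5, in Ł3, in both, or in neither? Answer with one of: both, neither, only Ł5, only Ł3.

both

In Ł5: every assignment gives 1 — tautology.
In Ł3: every assignment gives 1 — tautology.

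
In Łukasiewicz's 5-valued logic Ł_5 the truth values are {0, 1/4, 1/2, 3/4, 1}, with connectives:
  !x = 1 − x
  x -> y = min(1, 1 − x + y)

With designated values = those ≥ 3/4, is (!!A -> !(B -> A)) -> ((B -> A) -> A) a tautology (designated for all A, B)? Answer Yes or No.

No

Counterexample: take A = 0, B = 0.
!A = !0 = 1
!!A = !1 = 0
B -> A = 0 -> 0 = 1
!(B -> A) = !1 = 0
!!A -> !(B -> A) = 0 -> 0 = 1
B -> A = 0 -> 0 = 1
(B -> A) -> A = 1 -> 0 = 0
(!!A -> !(B -> A)) -> ((B -> A) -> A) = 1 -> 0 = 0
This gives 0, which is below 3/4.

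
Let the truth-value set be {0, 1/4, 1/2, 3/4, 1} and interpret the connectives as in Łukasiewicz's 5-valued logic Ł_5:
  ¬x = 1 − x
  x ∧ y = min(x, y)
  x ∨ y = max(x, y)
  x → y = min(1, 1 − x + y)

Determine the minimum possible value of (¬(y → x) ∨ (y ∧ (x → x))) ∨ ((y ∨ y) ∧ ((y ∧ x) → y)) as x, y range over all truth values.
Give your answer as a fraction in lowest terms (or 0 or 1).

Take x = 0, y = 0:
y → x = 0 → 0 = 1
¬(y → x) = ¬1 = 0
x → x = 0 → 0 = 1
y ∧ (x → x) = 0 ∧ 1 = 0
¬(y → x) ∨ (y ∧ (x → x)) = 0 ∨ 0 = 0
y ∨ y = 0 ∨ 0 = 0
y ∧ x = 0 ∧ 0 = 0
(y ∧ x) → y = 0 → 0 = 1
(y ∨ y) ∧ ((y ∧ x) → y) = 0 ∧ 1 = 0
(¬(y → x) ∨ (y ∧ (x → x))) ∨ ((y ∨ y) ∧ ((y ∧ x) → y)) = 0 ∨ 0 = 0
No assignment yields a value below 0, so this is the minimum.

0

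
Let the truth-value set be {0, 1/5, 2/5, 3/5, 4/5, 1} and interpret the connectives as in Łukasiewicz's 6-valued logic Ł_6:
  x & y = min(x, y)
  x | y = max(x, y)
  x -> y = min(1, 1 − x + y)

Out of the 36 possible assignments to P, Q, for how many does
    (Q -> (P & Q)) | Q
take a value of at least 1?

26

value 1: 26 assignments (counts)
value 4/5: 7 assignments
value 3/5: 3 assignments
So 26 of the 36 assignments meet the threshold.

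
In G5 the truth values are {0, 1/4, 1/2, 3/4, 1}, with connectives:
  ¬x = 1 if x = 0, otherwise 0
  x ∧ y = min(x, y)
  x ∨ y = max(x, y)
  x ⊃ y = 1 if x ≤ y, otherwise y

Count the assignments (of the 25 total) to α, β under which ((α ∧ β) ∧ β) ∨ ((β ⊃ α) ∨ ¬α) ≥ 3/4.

value 1: 19 assignments (counts)
value 3/4: 1 assignment (counts)
value 1/2: 2 assignments
value 1/4: 3 assignments
So 20 of the 25 assignments meet the threshold.

20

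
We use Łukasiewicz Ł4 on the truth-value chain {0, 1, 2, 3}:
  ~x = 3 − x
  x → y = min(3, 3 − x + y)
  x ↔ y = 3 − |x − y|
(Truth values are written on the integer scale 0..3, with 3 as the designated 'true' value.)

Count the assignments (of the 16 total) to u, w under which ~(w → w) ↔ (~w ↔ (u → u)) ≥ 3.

4

u = 0, w = 0 ↦ 0  <
u = 0, w = 1 ↦ 1  <
u = 0, w = 2 ↦ 2  <
u = 0, w = 3 ↦ 3  ≥
u = 1, w = 0 ↦ 0  <
u = 1, w = 1 ↦ 1  <
u = 1, w = 2 ↦ 2  <
u = 1, w = 3 ↦ 3  ≥
u = 2, w = 0 ↦ 0  <
u = 2, w = 1 ↦ 1  <
u = 2, w = 2 ↦ 2  <
u = 2, w = 3 ↦ 3  ≥
u = 3, w = 0 ↦ 0  <
u = 3, w = 1 ↦ 1  <
u = 3, w = 2 ↦ 2  <
u = 3, w = 3 ↦ 3  ≥
So 4 of the 16 assignments meet the threshold.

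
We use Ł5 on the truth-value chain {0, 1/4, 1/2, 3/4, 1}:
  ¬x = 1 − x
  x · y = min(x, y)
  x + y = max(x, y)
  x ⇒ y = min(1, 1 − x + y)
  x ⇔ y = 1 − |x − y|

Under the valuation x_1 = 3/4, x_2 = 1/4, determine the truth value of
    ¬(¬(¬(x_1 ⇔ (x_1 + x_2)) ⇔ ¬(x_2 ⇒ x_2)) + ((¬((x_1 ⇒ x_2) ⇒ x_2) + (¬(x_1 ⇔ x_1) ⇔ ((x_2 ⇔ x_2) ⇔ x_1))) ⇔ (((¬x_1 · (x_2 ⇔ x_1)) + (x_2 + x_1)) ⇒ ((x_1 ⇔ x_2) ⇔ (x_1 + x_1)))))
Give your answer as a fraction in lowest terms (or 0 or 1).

3/4

x_1 + x_2 = 3/4 + 1/4 = 3/4
x_1 ⇔ (x_1 + x_2) = 3/4 ⇔ 3/4 = 1
¬(x_1 ⇔ (x_1 + x_2)) = ¬1 = 0
x_2 ⇒ x_2 = 1/4 ⇒ 1/4 = 1
¬(x_2 ⇒ x_2) = ¬1 = 0
¬(x_1 ⇔ (x_1 + x_2)) ⇔ ¬(x_2 ⇒ x_2) = 0 ⇔ 0 = 1
¬(¬(x_1 ⇔ (x_1 + x_2)) ⇔ ¬(x_2 ⇒ x_2)) = ¬1 = 0
x_1 ⇒ x_2 = 3/4 ⇒ 1/4 = 1/2
(x_1 ⇒ x_2) ⇒ x_2 = 1/2 ⇒ 1/4 = 3/4
¬((x_1 ⇒ x_2) ⇒ x_2) = ¬3/4 = 1/4
x_1 ⇔ x_1 = 3/4 ⇔ 3/4 = 1
¬(x_1 ⇔ x_1) = ¬1 = 0
x_2 ⇔ x_2 = 1/4 ⇔ 1/4 = 1
(x_2 ⇔ x_2) ⇔ x_1 = 1 ⇔ 3/4 = 3/4
¬(x_1 ⇔ x_1) ⇔ ((x_2 ⇔ x_2) ⇔ x_1) = 0 ⇔ 3/4 = 1/4
¬((x_1 ⇒ x_2) ⇒ x_2) + (¬(x_1 ⇔ x_1) ⇔ ((x_2 ⇔ x_2) ⇔ x_1)) = 1/4 + 1/4 = 1/4
¬x_1 = ¬3/4 = 1/4
x_2 ⇔ x_1 = 1/4 ⇔ 3/4 = 1/2
¬x_1 · (x_2 ⇔ x_1) = 1/4 · 1/2 = 1/4
x_2 + x_1 = 1/4 + 3/4 = 3/4
(¬x_1 · (x_2 ⇔ x_1)) + (x_2 + x_1) = 1/4 + 3/4 = 3/4
x_1 ⇔ x_2 = 3/4 ⇔ 1/4 = 1/2
x_1 + x_1 = 3/4 + 3/4 = 3/4
(x_1 ⇔ x_2) ⇔ (x_1 + x_1) = 1/2 ⇔ 3/4 = 3/4
((¬x_1 · (x_2 ⇔ x_1)) + (x_2 + x_1)) ⇒ ((x_1 ⇔ x_2) ⇔ (x_1 + x_1)) = 3/4 ⇒ 3/4 = 1
(¬((x_1 ⇒ x_2) ⇒ x_2) + (¬(x_1 ⇔ x_1) ⇔ ((x_2 ⇔ x_2) ⇔ x_1))) ⇔ (((¬x_1 · (x_2 ⇔ x_1)) + (x_2 + x_1)) ⇒ ((x_1 ⇔ x_2) ⇔ (x_1 + x_1))) = 1/4 ⇔ 1 = 1/4
¬(¬(x_1 ⇔ (x_1 + x_2)) ⇔ ¬(x_2 ⇒ x_2)) + ((¬((x_1 ⇒ x_2) ⇒ x_2) + (¬(x_1 ⇔ x_1) ⇔ ((x_2 ⇔ x_2) ⇔ x_1))) ⇔ (((¬x_1 · (x_2 ⇔ x_1)) + (x_2 + x_1)) ⇒ ((x_1 ⇔ x_2) ⇔ (x_1 + x_1)))) = 0 + 1/4 = 1/4
¬(¬(¬(x_1 ⇔ (x_1 + x_2)) ⇔ ¬(x_2 ⇒ x_2)) + ((¬((x_1 ⇒ x_2) ⇒ x_2) + (¬(x_1 ⇔ x_1) ⇔ ((x_2 ⇔ x_2) ⇔ x_1))) ⇔ (((¬x_1 · (x_2 ⇔ x_1)) + (x_2 + x_1)) ⇒ ((x_1 ⇔ x_2) ⇔ (x_1 + x_1))))) = ¬1/4 = 3/4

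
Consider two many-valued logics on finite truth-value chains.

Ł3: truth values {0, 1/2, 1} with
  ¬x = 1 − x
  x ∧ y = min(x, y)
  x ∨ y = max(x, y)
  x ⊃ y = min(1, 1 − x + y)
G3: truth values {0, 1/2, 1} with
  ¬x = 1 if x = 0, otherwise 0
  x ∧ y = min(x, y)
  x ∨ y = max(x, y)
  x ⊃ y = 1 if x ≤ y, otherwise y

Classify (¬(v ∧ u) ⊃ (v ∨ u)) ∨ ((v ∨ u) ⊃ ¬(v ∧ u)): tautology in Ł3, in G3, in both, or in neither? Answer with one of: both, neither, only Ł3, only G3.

both

In Ł3: every assignment gives 1 — tautology.
In G3: every assignment gives 1 — tautology.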